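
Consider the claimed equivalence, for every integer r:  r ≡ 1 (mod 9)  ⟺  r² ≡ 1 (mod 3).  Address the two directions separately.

[⇐] This fails: take r = 2. Then 2² = 4 ≡ 1 (mod 3), yet 2 ≡ 2 (mod 9), not 1.

[⇒] Suppose r ≡ 1 (mod 9). Then r² ≡ 1² = 1 (mod 9), and since 3 ∣ 9, also r² ≡ 1 (mod 3).

Only the forward direction holds.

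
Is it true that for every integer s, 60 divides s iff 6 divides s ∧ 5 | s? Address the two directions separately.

(⟹) If 60 ∣ s, write s = 60q. Since 60 = 10·6, s = 6·(10q), so 6 ∣ s; and since 60 = 12·5, s = 5·(12q), so 5 ∣ s.

(⟸) This fails: take s = 30. Both 6 ∣ 30 and 5 ∣ 30, yet 30 is not a multiple of 60 (since 30 = 0·60 + 30), so 60 ∤ 30.

(⇒) holds; (⇐) fails.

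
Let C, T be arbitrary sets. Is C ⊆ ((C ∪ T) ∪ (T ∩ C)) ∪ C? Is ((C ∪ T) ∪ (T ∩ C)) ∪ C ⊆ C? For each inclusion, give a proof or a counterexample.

Only the forward inclusion holds.

Forward inclusion. Let x ∈ C. Then either x ∈ C and x ∉ T; or x ∈ C ∩ T. In each case x ∈ ((C ∪ T) ∪ (T ∩ C)) ∪ C, so C ⊆ ((C ∪ T) ∪ (T ∩ C)) ∪ C.

Reverse inclusion. This inclusion fails. Take C = ∅, T = {1}; then 1 ∈ ((C ∪ T) ∪ (T ∩ C)) ∪ C but 1 ∉ C.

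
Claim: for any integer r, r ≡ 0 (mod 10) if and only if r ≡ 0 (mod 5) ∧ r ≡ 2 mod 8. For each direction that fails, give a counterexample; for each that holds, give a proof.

Only the reverse direction holds.

[⇒] This fails: r = 0 gives 0 ≡ 0 (mod 10) but 0 ≡ 0 (mod 8), so the conjunction on the right does not hold.

[⇐] Conversely, if r ≡ 0 (mod 5) and r ≡ 2 (mod 8), then by the Chinese remainder theorem r ≡ 10 (mod 40). Since 10 ≡ 0 (mod 10) and 10 ∣ 40, we get r ≡ 0 (mod 10).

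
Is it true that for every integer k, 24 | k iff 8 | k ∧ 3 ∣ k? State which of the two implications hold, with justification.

The biconditional holds.

(→) If 24 ∣ k, write k = 24q. Since 24 = 3·8, k = 8·(3q), so 8 ∣ k; and since 24 = 8·3, k = 3·(8q), so 3 ∣ k.

(←) Suppose 8 ∣ k and 3 ∣ k. Any common multiple of 8 and 3 is a multiple of their lcm; here gcd(8, 3) = 1, so lcm(8, 3) = 8·3 = 24, so 24 ∣ k.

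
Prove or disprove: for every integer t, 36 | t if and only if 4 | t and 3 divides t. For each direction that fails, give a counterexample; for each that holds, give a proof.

(⇒) holds; (⇐) fails.

(⟹) If 36 ∣ t, write t = 36q. Since 36 = 9·4, t = 4·(9q), so 4 ∣ t; and since 36 = 12·3, t = 3·(12q), so 3 ∣ t.

(⟸) This fails: take t = 12. Both 4 ∣ 12 and 3 ∣ 12, yet 12 is not a multiple of 36 (since 12 = 0·36 + 12), so 36 ∤ 12.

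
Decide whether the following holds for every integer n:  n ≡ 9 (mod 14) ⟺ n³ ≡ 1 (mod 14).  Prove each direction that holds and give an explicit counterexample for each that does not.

(⇒) Suppose n ≡ 9 (mod 14). Write n = 14j + 9. Then (14j + 9)³ = 2744j³ + 5292j² + 3402j + 729 = 14(196j³ + 378j² + 243j + 52) + 1, so n³ ≡ 1 (mod 14).

(⇐) This fails: take n = 1. Then 1³ = 1 ≡ 1 (mod 14), yet 1 ≡ 1 (mod 14), not 9.

The forward direction holds; the converse fails.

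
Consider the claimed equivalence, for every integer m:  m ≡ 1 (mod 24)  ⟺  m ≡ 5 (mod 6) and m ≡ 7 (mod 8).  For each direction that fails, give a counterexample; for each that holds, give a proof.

[⇒] This fails: m = 1 gives 1 ≡ 1 (mod 24) but 1 ≡ 1 (mod 6), so the conjunction on the right does not hold.

[⇐] This fails: m = 23 satisfies both congruences on the right (23 ≡ 5 mod 6 and 23 ≡ 7 mod 8) yet 23 ≡ 23 (mod 24), not 1.

Neither implication holds.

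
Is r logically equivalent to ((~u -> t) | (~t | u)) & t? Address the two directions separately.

(⇒) fails and (⇐) fails.

[⇒] This fails. Under r = T, u = F, t = F, the left side is true but the right side is false.

[⇐] This fails. Under r = F, u = F, t = T, the left side is false but the right side is true.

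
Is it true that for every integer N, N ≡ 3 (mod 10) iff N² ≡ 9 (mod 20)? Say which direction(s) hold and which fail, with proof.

Not equivalent: only (⇒) holds.

(⇒) Suppose N ≡ 3 (mod 10). Working modulo 20, N ∈ {3, 13}; for each such r, r² ≡ 9 (mod 20).

(⇐) This fails: take N = 7. Then 7² = 49 ≡ 9 (mod 20), yet 7 ≡ 7 (mod 10), not 3.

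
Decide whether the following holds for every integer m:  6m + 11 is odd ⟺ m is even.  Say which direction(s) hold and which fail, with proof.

Only the reverse direction holds.

(←) Suppose m is even. Since 6 is even, 6m is even for every m, so 6m + 11 has the same parity as 11, which is odd. Hence 6m + 11 is odd.

(→) This fails: take m = 1. Then 6m + 11 = 17, which is odd, yet m = 1 is odd, not even.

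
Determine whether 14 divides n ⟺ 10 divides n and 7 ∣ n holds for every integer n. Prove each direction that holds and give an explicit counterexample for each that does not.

(⟹) This fails: take n = 14. Certainly 14 ∣ 14, but 10 ∤ 14.

(⟸) Suppose 10 ∣ n and 7 ∣ n. Any common multiple of 10 and 7 is a multiple of their lcm; here gcd(10, 7) = 1, so lcm(10, 7) = 10·7 = 70, so 70 ∣ n. Since 14 ∣ 70, it follows that 14 ∣ n.

Not equivalent: only (⇐) holds.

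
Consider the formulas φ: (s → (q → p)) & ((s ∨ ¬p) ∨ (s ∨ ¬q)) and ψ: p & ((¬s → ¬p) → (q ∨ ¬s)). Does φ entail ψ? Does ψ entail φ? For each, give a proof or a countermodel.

(⟹) This fails. Under q = F, p = F, s = F, the left side is true but the right side is false.

(⟸) This fails. Under q = T, p = T, s = F, the left side is false but the right side is true.

(⇒) fails and (⇐) fails.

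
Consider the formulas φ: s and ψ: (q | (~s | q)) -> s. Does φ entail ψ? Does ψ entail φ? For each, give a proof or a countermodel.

Forward direction. Assume the antecedent. If s is true, (q | (~s | q)) -> s reduces to true regardless of the other variables. If s is false, the antecedent cannot hold. Either way (q | (~s | q)) -> s holds.

Converse. Assume the antecedent. If s is true, s reduces to true regardless of the other variables. If s is false, the antecedent cannot hold. Either way s holds.

Both directions hold.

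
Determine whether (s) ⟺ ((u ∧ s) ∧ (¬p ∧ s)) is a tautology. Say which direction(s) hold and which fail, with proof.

The forward direction fails; the converse holds.

[⇒] This fails. Under u = F, s = T, p = F, the left side is true but the right side is false.

[⇐] Assume the antecedent. If u is true, the antecedent forces (u = T, s = T, p = F), and s holds there. If u is false, the antecedent cannot hold. Either way s holds.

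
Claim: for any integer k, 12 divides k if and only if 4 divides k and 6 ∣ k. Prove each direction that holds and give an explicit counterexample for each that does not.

Forward direction. If 12 ∣ k, write k = 12q. Since 12 = 3·4, k = 4·(3q), so 4 ∣ k; and since 12 = 2·6, k = 6·(2q), so 6 ∣ k.

Converse. Suppose 4 ∣ k and 6 ∣ k. Any common multiple of 4 and 6 is a multiple of their lcm; here lcm(4, 6) = 4·6/gcd(4, 6) = 24/2 = 12, so 12 ∣ k.

The biconditional holds.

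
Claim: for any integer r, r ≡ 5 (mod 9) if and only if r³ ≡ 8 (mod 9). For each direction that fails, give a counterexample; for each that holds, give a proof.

Forward direction. Suppose r ≡ 5 (mod 9). Write r = 9j + 5. Then (9j + 5)³ = 729j³ + 1215j² + 675j + 125 = 9(81j³ + 135j² + 75j + 13) + 8, so r³ ≡ 8 (mod 9).

Converse. This fails: take r = 2. Then 2³ = 8 ≡ 8 (mod 9), yet 2 ≡ 2 (mod 9), not 5.

(⇒) holds; (⇐) fails.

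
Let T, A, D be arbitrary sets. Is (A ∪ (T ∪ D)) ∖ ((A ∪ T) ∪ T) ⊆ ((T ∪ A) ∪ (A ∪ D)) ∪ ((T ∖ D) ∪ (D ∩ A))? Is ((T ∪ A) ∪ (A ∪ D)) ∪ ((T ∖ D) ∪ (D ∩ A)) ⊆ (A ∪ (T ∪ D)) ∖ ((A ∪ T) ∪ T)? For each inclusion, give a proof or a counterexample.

Only the forward inclusion holds.

(⟹) Let x ∈ (A ∪ (T ∪ D)) ∖ ((A ∪ T) ∪ T). Then x ∈ D and x ∉ T, A, from which x ∈ ((T ∪ A) ∪ (A ∪ D)) ∪ ((T ∖ D) ∪ (D ∩ A)).

(⟸) This inclusion fails. Take T = {1}, A = ∅, D = ∅; then 1 ∈ ((T ∪ A) ∪ (A ∪ D)) ∪ ((T ∖ D) ∪ (D ∩ A)) but 1 ∉ (A ∪ (T ∪ D)) ∖ ((A ∪ T) ∪ T).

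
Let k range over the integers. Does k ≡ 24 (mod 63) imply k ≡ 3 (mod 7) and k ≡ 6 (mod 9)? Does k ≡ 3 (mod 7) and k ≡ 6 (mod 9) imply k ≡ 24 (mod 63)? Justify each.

The biconditional holds.

(⟸) If k ≡ 3 (mod 7) and k ≡ 6 (mod 9), then by the Chinese remainder theorem k ≡ 24 (mod 63). This is exactly k ≡ 24 (mod 63).

(⟹) Suppose k ≡ 24 (mod 63); write k = 63j + 24. Since 7 ∣ 63, reducing mod 7 gives k ≡ 24 ≡ 3 (mod 7); since 9 ∣ 63, reducing mod 9 gives k ≡ 24 ≡ 6 (mod 9).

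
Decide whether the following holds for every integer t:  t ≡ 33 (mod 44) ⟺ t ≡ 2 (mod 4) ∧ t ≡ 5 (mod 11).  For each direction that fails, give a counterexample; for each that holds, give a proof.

(⇒) fails and (⇐) fails.

(⟹) This fails: t = 33 gives 33 ≡ 33 (mod 44) but 33 ≡ 1 (mod 4), so the conjunction on the right does not hold.

(⟸) This fails: t = 38 satisfies both congruences on the right (38 ≡ 2 mod 4 and 38 ≡ 5 mod 11) yet 38 ≡ 38 (mod 44), not 33.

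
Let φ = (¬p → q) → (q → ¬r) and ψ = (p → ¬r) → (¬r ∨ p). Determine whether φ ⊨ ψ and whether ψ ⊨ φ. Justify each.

Forward direction. This fails. Under q = F, p = F, r = T, the left side is true but the right side is false.

Converse. This fails. Under q = T, p = T, r = T, the left side is false but the right side is true.

Neither direction holds.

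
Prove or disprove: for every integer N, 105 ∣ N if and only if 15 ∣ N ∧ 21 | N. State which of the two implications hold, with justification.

Both directions hold; the statement is true.

(→) If 105 ∣ N, write N = 105q. Since 105 = 7·15, N = 15·(7q), so 15 ∣ N; and since 105 = 5·21, N = 21·(5q), so 21 ∣ N.

(←) Suppose 15 ∣ N and 21 ∣ N. Any common multiple of 15 and 21 is a multiple of their lcm; here lcm(15, 21) = 15·21/gcd(15, 21) = 315/3 = 105, so 105 ∣ N.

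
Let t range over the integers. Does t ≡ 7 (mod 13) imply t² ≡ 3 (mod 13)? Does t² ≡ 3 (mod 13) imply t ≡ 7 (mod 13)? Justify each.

(⇒) This fails: take t = 7. Then 7 ≡ 7 (mod 13), but 7² = 49 ≡ 10 (mod 13), not 3.

(⇐) This fails: take t = 4. Then 4² = 16 ≡ 3 (mod 13), yet 4 ≡ 4 (mod 13), not 7.

Neither implication holds.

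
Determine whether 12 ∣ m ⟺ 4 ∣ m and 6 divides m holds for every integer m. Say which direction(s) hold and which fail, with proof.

Equivalent; both directions hold.

(←) Suppose 4 ∣ m and 6 ∣ m. Any common multiple of 4 and 6 is a multiple of their lcm; here lcm(4, 6) = 4·6/gcd(4, 6) = 24/2 = 12, so 12 ∣ m.

(→) If 12 ∣ m, write m = 12q. Since 12 = 3·4, m = 4·(3q), so 4 ∣ m; and since 12 = 2·6, m = 6·(2q), so 6 ∣ m.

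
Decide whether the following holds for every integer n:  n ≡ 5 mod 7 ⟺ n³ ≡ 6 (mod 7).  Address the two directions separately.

(⟹) Suppose n ≡ 5 mod 7. Write n = 7j + 5. Then (7j + 5)³ = 343j³ + 735j² + 525j + 125 = 7(49j³ + 105j² + 75j + 17) + 6, so n³ ≡ 6 (mod 7).

(⟸) This fails: take n = 3. Then 3³ = 27 ≡ 6 (mod 7), yet 3 ≡ 3 (mod 7), not 5.

(⇒) holds; (⇐) fails.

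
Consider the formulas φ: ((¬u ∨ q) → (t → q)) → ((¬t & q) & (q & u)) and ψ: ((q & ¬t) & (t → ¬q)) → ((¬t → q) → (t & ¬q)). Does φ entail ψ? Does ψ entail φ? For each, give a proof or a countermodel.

(⇒) fails and (⇐) fails.

(⟹) This fails. Under u = T, q = T, t = F, the left side is true but the right side is false.

(⟸) This fails. Under u = F, q = F, t = F, the left side is false but the right side is true.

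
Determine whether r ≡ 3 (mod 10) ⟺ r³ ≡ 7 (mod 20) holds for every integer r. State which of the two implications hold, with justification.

(⇒) fails; (⇐) holds.

Forward direction. This fails: take r = 13. Then 13 ≡ 3 (mod 10), but 13³ = 2197 ≡ 17 (mod 20), not 7.

Converse. The residues r modulo 20 with r³ ≡ 7 (mod 20) are exactly {3}, and each is ≡ 3 (mod 10).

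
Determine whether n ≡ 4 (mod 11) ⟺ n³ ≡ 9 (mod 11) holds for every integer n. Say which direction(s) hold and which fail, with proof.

Both implications hold.

(⇒) Suppose n ≡ 4 (mod 11). Write n = 11j + 4. Then (11j + 4)³ = 1331j³ + 1452j² + 528j + 64 = 11(121j³ + 132j² + 48j + 5) + 9, so n³ ≡ 9 (mod 11).

(⇐) Conversely, suppose n³ ≡ 9 (mod 11). The only residue r in {0, …, 10} with r³ ≡ 9 (mod 11) is r = 4, so n ≡ 4 (mod 11).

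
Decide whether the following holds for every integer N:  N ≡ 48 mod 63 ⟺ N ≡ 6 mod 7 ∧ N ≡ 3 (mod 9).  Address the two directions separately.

Both directions hold; the statement is true.

Converse. If N ≡ 6 (mod 7) and N ≡ 3 (mod 9), then by the Chinese remainder theorem N ≡ 48 (mod 63). This is exactly N ≡ 48 (mod 63).

Forward direction. Suppose N ≡ 48 (mod 63); write N = 63j + 48. Since 7 ∣ 63, reducing mod 7 gives N ≡ 48 ≡ 6 (mod 7); since 9 ∣ 63, reducing mod 9 gives N ≡ 48 ≡ 3 (mod 9).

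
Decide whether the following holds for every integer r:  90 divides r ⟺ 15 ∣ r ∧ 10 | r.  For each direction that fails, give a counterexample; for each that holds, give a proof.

(⇐) This fails: take r = 30. Both 15 ∣ 30 and 10 ∣ 30, yet 30 is not a multiple of 90 (since 30 = 0·90 + 30), so 90 ∤ 30.

(⇒) If 90 ∣ r, write r = 90q. Since 90 = 6·15, r = 15·(6q), so 15 ∣ r; and since 90 = 9·10, r = 10·(9q), so 10 ∣ r.

Not equivalent: only (⇒) holds.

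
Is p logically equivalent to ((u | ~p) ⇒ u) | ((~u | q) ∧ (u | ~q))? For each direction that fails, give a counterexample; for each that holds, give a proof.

Only the forward implication holds.

(⇒) Assume the antecedent. If u is true, the consequent reduces to true regardless of the other variables. If u is false, the antecedent forces (u = F, p = T, q = F) or (u = F, p = T, q = T), and the consequent holds there. Either way the consequent holds.

(⇐) This fails. Under u = F, p = F, q = F, the left side is false but the right side is true.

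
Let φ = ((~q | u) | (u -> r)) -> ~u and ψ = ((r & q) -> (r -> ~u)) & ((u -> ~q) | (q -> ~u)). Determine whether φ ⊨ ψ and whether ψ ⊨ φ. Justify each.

(⇒) holds; (⇐) fails.

Forward direction. Assume the antecedent. If u is true, the antecedent cannot hold. If u is false, the consequent reduces to true regardless of the other variables. Either way the consequent holds.

Converse. This fails. Under u = T, r = F, q = F, the left side is false but the right side is true.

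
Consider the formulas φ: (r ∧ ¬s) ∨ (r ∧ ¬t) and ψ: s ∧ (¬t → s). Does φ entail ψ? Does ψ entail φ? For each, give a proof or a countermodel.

Neither implication holds.

Forward direction. This fails. Under t = F, r = T, s = F, the left side is true but the right side is false.

Converse. This fails. Under t = F, r = F, s = T, the left side is false but the right side is true.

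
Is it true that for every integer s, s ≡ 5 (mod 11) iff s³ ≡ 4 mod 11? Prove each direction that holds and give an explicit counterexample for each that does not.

Both directions hold.

(⟹) Suppose s ≡ 5 (mod 11). Write s = 11j + 5. Then (11j + 5)³ = 1331j³ + 1815j² + 825j + 125 = 11(121j³ + 165j² + 75j + 11) + 4, so s³ ≡ 4 (mod 11).

(⟸) For the converse, argue contrapositively. If s ≢ 5 (mod 11), then s is congruent to one of 0, 1, 2, 3, 4, 6, 7, 8, 9, 10 modulo 11, and these give s³ ≡ 0, 1, 8, 5, 9, 7, 2, 6, 3, 10 respectively — never 4.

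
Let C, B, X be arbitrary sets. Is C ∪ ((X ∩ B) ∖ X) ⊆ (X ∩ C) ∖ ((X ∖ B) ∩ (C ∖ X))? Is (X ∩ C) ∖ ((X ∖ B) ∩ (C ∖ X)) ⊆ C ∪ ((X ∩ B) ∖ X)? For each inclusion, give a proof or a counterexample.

The sets are not equal: only the reverse inclusion holds.

Reverse inclusion. Let x ∈ (X ∩ C) ∖ ((X ∖ B) ∩ (C ∖ X)). Then either x ∈ C ∩ X and x ∉ B; or x ∈ C ∩ B ∩ X. In each case x ∈ C ∪ ((X ∩ B) ∖ X), so (X ∩ C) ∖ ((X ∖ B) ∩ (C ∖ X)) ⊆ C ∪ ((X ∩ B) ∖ X).

Forward inclusion. This inclusion fails. Take C = {1}, B = ∅, X = ∅; then 1 ∈ C ∪ ((X ∩ B) ∖ X) but 1 ∉ (X ∩ C) ∖ ((X ∖ B) ∩ (C ∖ X)).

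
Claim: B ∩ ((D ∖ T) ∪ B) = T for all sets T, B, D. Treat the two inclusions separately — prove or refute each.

(⟹) This inclusion fails. Take T = ∅, B = {1}, D = ∅; then 1 ∈ B ∩ ((D ∖ T) ∪ B) but 1 ∉ T.

(⟸) This inclusion fails. Take T = {1}, B = ∅, D = ∅; then 1 ∈ T but 1 ∉ B ∩ ((D ∖ T) ∪ B).

(⊆) fails and (⊇) fails.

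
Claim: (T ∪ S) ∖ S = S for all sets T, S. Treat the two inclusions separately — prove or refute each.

Forward inclusion. This inclusion fails. Take T = {1}, S = ∅; then 1 ∈ (T ∪ S) ∖ S but 1 ∉ S.

Reverse inclusion. This inclusion fails. Take T = ∅, S = {1}; then 1 ∈ S but 1 ∉ (T ∪ S) ∖ S.

(⊆) fails and (⊇) fails.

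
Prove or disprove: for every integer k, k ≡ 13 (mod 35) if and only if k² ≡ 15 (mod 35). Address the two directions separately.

(⟹) This fails: take k = 13. Then 13 ≡ 13 (mod 35), but 13² = 169 ≡ 29 (mod 35), not 15.

(⟸) This fails: take k = 15. Then 15² = 225 ≡ 15 (mod 35), yet 15 ≡ 15 (mod 35), not 13.

(⇒) fails and (⇐) fails.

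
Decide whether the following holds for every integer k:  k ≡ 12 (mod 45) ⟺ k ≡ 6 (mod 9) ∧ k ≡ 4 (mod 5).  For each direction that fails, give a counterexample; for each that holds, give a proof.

Both directions fail.

(⇒) This fails: k = 12 gives 12 ≡ 12 (mod 45) but 12 ≡ 3 (mod 9), so the conjunction on the right does not hold.

(⇐) This fails: k = 24 satisfies both congruences on the right (24 ≡ 6 mod 9 and 24 ≡ 4 mod 5) yet 24 ≡ 24 (mod 45), not 12.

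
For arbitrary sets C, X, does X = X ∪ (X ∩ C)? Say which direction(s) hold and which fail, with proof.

Both inclusions hold; the sets are equal.

Reverse inclusion. Let x ∈ X ∪ (X ∩ C). Then either x ∈ X and x ∉ C; or x ∈ C ∩ X. In each case x ∈ X, so X ∪ (X ∩ C) ⊆ X.

Forward inclusion. Let x ∈ X. Then either x ∈ X and x ∉ C; or x ∈ C ∩ X. In each case x ∈ X ∪ (X ∩ C), so X ⊆ X ∪ (X ∩ C).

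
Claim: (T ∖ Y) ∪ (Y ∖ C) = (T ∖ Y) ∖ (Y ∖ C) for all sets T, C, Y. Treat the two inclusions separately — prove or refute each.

Only the reverse inclusion holds.

(⟹) This inclusion fails. Take T = ∅, C = ∅, Y = {1}; then 1 ∈ (T ∖ Y) ∪ (Y ∖ C) but 1 ∉ (T ∖ Y) ∖ (Y ∖ C).

(⟸) Let x ∈ (T ∖ Y) ∖ (Y ∖ C). Then either x ∈ T and x ∉ C, Y; or x ∈ T ∩ C and x ∉ Y. In each case x ∈ (T ∖ Y) ∪ (Y ∖ C), so (T ∖ Y) ∖ (Y ∖ C) ⊆ (T ∖ Y) ∪ (Y ∖ C).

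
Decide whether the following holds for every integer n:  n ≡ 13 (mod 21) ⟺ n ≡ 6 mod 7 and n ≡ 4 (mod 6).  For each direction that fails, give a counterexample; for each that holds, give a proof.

The forward direction fails; the converse holds.

Forward direction. This fails: n = 13 gives 13 ≡ 13 (mod 21) but 13 ≡ 1 (mod 6), so the conjunction on the right does not hold.

Converse. If n ≡ 6 (mod 7) and n ≡ 4 (mod 6), then by the Chinese remainder theorem n ≡ 34 (mod 42). Since 34 ≡ 13 (mod 21) and 21 ∣ 42, we get n ≡ 13 (mod 21).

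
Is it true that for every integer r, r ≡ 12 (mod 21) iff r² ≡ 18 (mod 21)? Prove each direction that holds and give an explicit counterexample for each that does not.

(→) Suppose r ≡ 12 (mod 21). Write r = 21j + 12. Then (21j + 12)² = 441j² + 504j + 144 = 21(21j² + 24j + 6) + 18, so r² ≡ 18 (mod 21).

(←) This fails: take r = 9. Then 9² = 81 ≡ 18 (mod 21), yet 9 ≡ 9 (mod 21), not 12.

(⇒) holds; (⇐) fails.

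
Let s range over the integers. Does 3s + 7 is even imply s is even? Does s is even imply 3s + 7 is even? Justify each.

Forward direction. This fails: s = 5 gives 3s + 7 = 22, which is even, but 5 is odd, not even.

Converse. This also fails: s = 6 is even, but 3s + 7 = 25 is odd, not even.

Neither direction holds.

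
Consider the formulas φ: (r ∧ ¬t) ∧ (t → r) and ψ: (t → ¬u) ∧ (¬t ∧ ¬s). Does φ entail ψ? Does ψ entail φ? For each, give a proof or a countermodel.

Neither implication holds.

(⟹) This fails. Under r = T, t = F, s = T, u = T, the left side is true but the right side is false.

(⟸) This fails. Under r = F, t = F, s = F, u = F, the left side is false but the right side is true.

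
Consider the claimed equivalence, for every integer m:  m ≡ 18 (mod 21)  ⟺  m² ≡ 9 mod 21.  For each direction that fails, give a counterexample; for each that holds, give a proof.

Only the forward direction holds.

[⇒] Suppose m ≡ 18 (mod 21). Write m = 21j + 18. Then (21j + 18)² = 441j² + 756j + 324 = 21(21j² + 36j + 15) + 9, so m² ≡ 9 (mod 21).

[⇐] This fails: take m = 3. Then 3² = 9 ≡ 9 (mod 21), yet 3 ≡ 3 (mod 21), not 18.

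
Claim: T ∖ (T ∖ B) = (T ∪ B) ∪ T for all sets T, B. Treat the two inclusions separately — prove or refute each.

The sets are not equal: only the forward inclusion holds.

Forward inclusion. Let x ∈ T ∖ (T ∖ B). Then x ∈ T ∩ B, from which x ∈ (T ∪ B) ∪ T.

Reverse inclusion. This inclusion fails. Take T = {1}, B = ∅; then 1 ∈ (T ∪ B) ∪ T but 1 ∉ T ∖ (T ∖ B).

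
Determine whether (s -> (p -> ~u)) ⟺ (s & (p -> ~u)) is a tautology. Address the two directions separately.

(⇒) fails; (⇐) holds.

(⇒) This fails. Under p = F, u = F, s = F, the left side is true but the right side is false.

(⇐) Assume the antecedent. If p is true, the antecedent forces (p = T, u = F, s = T), and s -> (p -> ~u) holds there. If p is false, s -> (p -> ~u) reduces to true regardless of the other variables. Either way s -> (p -> ~u) holds.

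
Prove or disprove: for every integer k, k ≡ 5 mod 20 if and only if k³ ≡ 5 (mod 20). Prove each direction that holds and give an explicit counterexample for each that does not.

Both directions hold.

(→) Suppose k ≡ 5 mod 20. Write k = 20j + 5. Then (20j + 5)³ = 8000j³ + 6000j² + 1500j + 125 = 20(400j³ + 300j² + 75j + 6) + 5, so k³ ≡ 5 (mod 20).

(←) Conversely, suppose k³ ≡ 5 (mod 20). The only residue r in {0, …, 19} with r³ ≡ 5 (mod 20) is r = 5, so k ≡ 5 (mod 20).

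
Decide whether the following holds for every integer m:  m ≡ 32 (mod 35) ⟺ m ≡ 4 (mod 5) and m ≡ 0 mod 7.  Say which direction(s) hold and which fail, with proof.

(⇒) fails and (⇐) fails.

(⟹) This fails: m = 32 gives 32 ≡ 32 (mod 35) but 32 ≡ 2 (mod 5), so the conjunction on the right does not hold.

(⟸) This fails: m = 14 satisfies both congruences on the right (14 ≡ 4 mod 5 and 14 ≡ 0 mod 7) yet 14 ≡ 14 (mod 35), not 32.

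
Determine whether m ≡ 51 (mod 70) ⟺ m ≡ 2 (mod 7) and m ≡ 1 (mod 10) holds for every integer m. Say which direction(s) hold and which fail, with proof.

(⟹) Suppose m ≡ 51 (mod 70); write m = 70j + 51. Since 7 ∣ 70, reducing mod 7 gives m ≡ 51 ≡ 2 (mod 7); since 10 ∣ 70, reducing mod 10 gives m ≡ 51 ≡ 1 (mod 10).

(⟸) Conversely, if m ≡ 2 (mod 7) and m ≡ 1 (mod 10), then by the Chinese remainder theorem m ≡ 51 (mod 70). This is exactly m ≡ 51 (mod 70).

Both implications hold.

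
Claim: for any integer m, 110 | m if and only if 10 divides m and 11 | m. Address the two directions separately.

Both directions hold; the statement is true.

Forward direction. If 110 ∣ m, write m = 110q. Since 110 = 11·10, m = 10·(11q), so 10 ∣ m; and since 110 = 10·11, m = 11·(10q), so 11 ∣ m.

Converse. Suppose 10 ∣ m and 11 ∣ m. Any common multiple of 10 and 11 is a multiple of their lcm; here gcd(10, 11) = 1, so lcm(10, 11) = 10·11 = 110, so 110 ∣ m.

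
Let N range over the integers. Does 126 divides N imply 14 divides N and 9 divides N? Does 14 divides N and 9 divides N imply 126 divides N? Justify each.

Both directions hold.

Forward direction. If 126 ∣ N, write N = 126q. Since 126 = 9·14, N = 14·(9q), so 14 ∣ N; and since 126 = 14·9, N = 9·(14q), so 9 ∣ N.

Converse. Suppose 14 ∣ N and 9 ∣ N. Any common multiple of 14 and 9 is a multiple of their lcm; here gcd(14, 9) = 1, so lcm(14, 9) = 14·9 = 126, so 126 ∣ N.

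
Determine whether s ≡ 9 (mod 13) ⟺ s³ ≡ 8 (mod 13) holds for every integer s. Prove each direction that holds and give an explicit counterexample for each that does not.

Neither direction holds.

[⇒] This fails: take s = 9. Then 9 ≡ 9 (mod 13), but 9³ = 729 ≡ 1 (mod 13), not 8.

[⇐] This fails: take s = 2. Then 2³ = 8 ≡ 8 (mod 13), yet 2 ≡ 2 (mod 13), not 9.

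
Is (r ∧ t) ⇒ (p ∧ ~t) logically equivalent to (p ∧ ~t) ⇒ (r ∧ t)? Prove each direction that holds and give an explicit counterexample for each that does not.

(⇒) fails and (⇐) fails.

(→) This fails. Under t = F, r = F, p = T, the left side is true but the right side is false.

(←) This fails. Under t = T, r = T, p = F, the left side is false but the right side is true.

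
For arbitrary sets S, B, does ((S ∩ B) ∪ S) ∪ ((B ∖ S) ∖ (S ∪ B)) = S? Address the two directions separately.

(⊆) Let x ∈ ((S ∩ B) ∪ S) ∪ ((B ∖ S) ∖ (S ∪ B)). Then either x ∈ S and x ∉ B; or x ∈ S ∩ B. In each case x ∈ S, so ((S ∩ B) ∪ S) ∪ ((B ∖ S) ∖ (S ∪ B)) ⊆ S.

(⊇) Let x ∈ S. Then either x ∈ S and x ∉ B; or x ∈ S ∩ B. In each case x ∈ ((S ∩ B) ∪ S) ∪ ((B ∖ S) ∖ (S ∪ B)), so S ⊆ ((S ∩ B) ∪ S) ∪ ((B ∖ S) ∖ (S ∪ B)).

Both inclusions hold; the sets are equal.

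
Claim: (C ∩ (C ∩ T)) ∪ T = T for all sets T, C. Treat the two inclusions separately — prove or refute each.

(⊇) Let x ∈ T. Then either x ∈ T and x ∉ C; or x ∈ T ∩ C. In each case x ∈ (C ∩ (C ∩ T)) ∪ T, so T ⊆ (C ∩ (C ∩ T)) ∪ T.

(⊆) Let x ∈ (C ∩ (C ∩ T)) ∪ T. Then either x ∈ T and x ∉ C; or x ∈ T ∩ C. In each case x ∈ T, so (C ∩ (C ∩ T)) ∪ T ⊆ T.

Both inclusions hold; the sets are equal.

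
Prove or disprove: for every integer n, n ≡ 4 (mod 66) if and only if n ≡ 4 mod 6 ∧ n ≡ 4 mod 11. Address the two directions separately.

(⟹) Suppose n ≡ 4 (mod 66); write n = 66j + 4. Since 6 ∣ 66, reducing mod 6 gives n ≡ 4 (mod 6); since 11 ∣ 66, reducing mod 11 gives n ≡ 4 (mod 11).

(⟸) Conversely, if n ≡ 4 (mod 6) and n ≡ 4 (mod 11), then by the Chinese remainder theorem n ≡ 4 (mod 66). This is exactly n ≡ 4 (mod 66).

Equivalent; both directions hold.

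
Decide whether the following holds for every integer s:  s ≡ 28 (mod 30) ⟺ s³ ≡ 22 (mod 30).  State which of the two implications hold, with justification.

(⇐) Suppose s³ ≡ 22 (mod 30). The only residue r in {0, …, 29} with r³ ≡ 22 (mod 30) is r = 28, so s ≡ 28 (mod 30).

(⇒) Suppose s ≡ 28 (mod 30). Write s = 30j + 28. Then (30j + 28)³ = 27000j³ + 75600j² + 70560j + 21952 = 30(900j³ + 2520j² + 2352j + 731) + 22, so s³ ≡ 22 (mod 30).

Equivalent; both directions hold.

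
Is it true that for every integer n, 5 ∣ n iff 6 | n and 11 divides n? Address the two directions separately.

Forward direction. This fails: take n = 5. Certainly 5 ∣ 5, but 6 ∤ 5.

Converse. This fails: take n = 66. Both 6 ∣ 66 and 11 ∣ 66, yet 66 is not a multiple of 5 (since 66 = 13·5 + 1), so 5 ∤ 66.

(⇒) fails and (⇐) fails.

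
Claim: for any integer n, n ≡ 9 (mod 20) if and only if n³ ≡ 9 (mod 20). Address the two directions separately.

Both directions hold.

(⟹) Suppose n ≡ 9 (mod 20). Write n = 20j + 9. Then (20j + 9)³ = 8000j³ + 10800j² + 4860j + 729 = 20(400j³ + 540j² + 243j + 36) + 9, so n³ ≡ 9 (mod 20).

(⟸) Conversely, suppose n³ ≡ 9 (mod 20). The only residue r in {0, …, 19} with r³ ≡ 9 (mod 20) is r = 9, so n ≡ 9 (mod 20).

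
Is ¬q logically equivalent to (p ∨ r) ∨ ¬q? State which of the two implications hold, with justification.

[⇒] Assume the antecedent. If r is true, (p ∨ r) ∨ ¬q reduces to true regardless of the other variables. If r is false, the antecedent forces (r = F, p = F, q = F) or (r = F, p = T, q = F), and (p ∨ r) ∨ ¬q holds there. Either way (p ∨ r) ∨ ¬q holds.

[⇐] This fails. Under r = T, p = F, q = T, the left side is false but the right side is true.

Not equivalent: only (⇒) holds.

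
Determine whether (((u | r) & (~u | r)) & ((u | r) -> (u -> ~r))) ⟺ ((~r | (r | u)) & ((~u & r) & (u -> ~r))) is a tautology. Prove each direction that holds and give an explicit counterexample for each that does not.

Equivalent; both directions hold.

(⟸) Assume the antecedent. If r is true, the antecedent forces (r = T, u = F), and the consequent holds there. If r is false, the antecedent cannot hold. Either way the consequent holds.

(⟹) Assume the antecedent. If r is true, the antecedent forces (r = T, u = F), and the consequent holds there. If r is false, the antecedent cannot hold. Either way the consequent holds.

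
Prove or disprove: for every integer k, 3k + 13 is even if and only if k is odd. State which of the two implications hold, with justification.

Both directions hold; the statement is true.

Forward direction. Suppose 3k + 13 is even. Since 3 is odd, 3k and k have the same parity, so 3k + 13 ≡ k + 13 (mod 2). As 13 is odd, 3k + 13 is even exactly when k is odd. Thus k is odd.

Converse. Suppose k is odd; write k = 2j + 1. Then 3k + 13 = 3·(2j + 1) + 13 = 2·3j + 16, which is even.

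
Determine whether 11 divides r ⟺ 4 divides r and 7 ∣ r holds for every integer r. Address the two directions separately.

(→) This fails: take r = 11. Certainly 11 ∣ 11, but 4 ∤ 11.

(←) This fails: take r = 28. Both 4 ∣ 28 and 7 ∣ 28, yet 28 is not a multiple of 11 (since 28 = 2·11 + 6), so 11 ∤ 28.

Neither implication holds.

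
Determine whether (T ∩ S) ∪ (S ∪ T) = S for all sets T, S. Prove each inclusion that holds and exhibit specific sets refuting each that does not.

Reverse inclusion. Let x ∈ S. Then either x ∈ S and x ∉ T; or x ∈ T ∩ S. In each case x ∈ (T ∩ S) ∪ (S ∪ T), so S ⊆ (T ∩ S) ∪ (S ∪ T).

Forward inclusion. This inclusion fails. Take T = {1}, S = ∅; then 1 ∈ (T ∩ S) ∪ (S ∪ T) but 1 ∉ S.

Only the reverse inclusion holds.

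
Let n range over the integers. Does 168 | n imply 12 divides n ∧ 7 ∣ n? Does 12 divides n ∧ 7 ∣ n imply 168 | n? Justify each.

(←) This fails: take n = 84. Both 12 ∣ 84 and 7 ∣ 84, yet 84 is not a multiple of 168 (since 84 = 0·168 + 84), so 168 ∤ 84.

(→) If 168 ∣ n, write n = 168q. Since 168 = 14·12, n = 12·(14q), so 12 ∣ n; and since 168 = 24·7, n = 7·(24q), so 7 ∣ n.

Only the forward direction holds.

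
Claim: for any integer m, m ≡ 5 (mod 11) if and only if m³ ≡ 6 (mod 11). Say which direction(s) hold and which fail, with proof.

Both directions fail.

(→) This fails: take m = 5. Then 5 ≡ 5 (mod 11), but 5³ = 125 ≡ 4 (mod 11), not 6.

(←) This fails: take m = 8. Then 8³ = 512 ≡ 6 (mod 11), yet 8 ≡ 8 (mod 11), not 5.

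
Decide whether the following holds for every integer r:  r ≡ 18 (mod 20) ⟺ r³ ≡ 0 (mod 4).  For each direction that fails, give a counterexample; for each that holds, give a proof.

(⟹) Suppose r ≡ 18 (mod 20). Then r³ ≡ 18³ = 5832 (mod 20), and since 4 ∣ 20, also r³ ≡ 0 (mod 4).

(⟸) This fails: take r = 0. Then 0³ = 0 ≡ 0 (mod 4), yet 0 ≡ 0 (mod 20), not 18.

The forward direction holds; the converse fails.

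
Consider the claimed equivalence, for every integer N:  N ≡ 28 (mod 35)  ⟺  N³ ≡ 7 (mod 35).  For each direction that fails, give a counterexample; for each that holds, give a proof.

Equivalent; both directions hold.

(→) Suppose N ≡ 28 (mod 35). Write N = 35j + 28. Then (35j + 28)³ = 42875j³ + 102900j² + 82320j + 21952 = 35(1225j³ + 2940j² + 2352j + 627) + 7, so N³ ≡ 7 (mod 35).

(←) Conversely, suppose N³ ≡ 7 (mod 35). The only residue r in {0, …, 34} with r³ ≡ 7 (mod 35) is r = 28, so N ≡ 28 (mod 35).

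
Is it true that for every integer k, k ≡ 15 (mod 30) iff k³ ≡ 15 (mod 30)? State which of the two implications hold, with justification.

(⇒) Suppose k ≡ 15 (mod 30). Write k = 30j + 15. Then (30j + 15)³ = 27000j³ + 40500j² + 20250j + 3375 = 30(900j³ + 1350j² + 675j + 112) + 15, so k³ ≡ 15 (mod 30).

(⇐) Conversely, suppose k³ ≡ 15 (mod 30). The only residue r in {0, …, 29} with r³ ≡ 15 (mod 30) is r = 15, so k ≡ 15 (mod 30).

Both directions hold; the statement is true.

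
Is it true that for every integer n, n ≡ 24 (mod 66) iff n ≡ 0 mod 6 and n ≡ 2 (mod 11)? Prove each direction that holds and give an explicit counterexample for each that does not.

[⇒] Suppose n ≡ 24 (mod 66); write n = 66j + 24. Since 6 ∣ 66, reducing mod 6 gives n ≡ 24 ≡ 0 (mod 6); since 11 ∣ 66, reducing mod 11 gives n ≡ 24 ≡ 2 (mod 11).

[⇐] Conversely, if n ≡ 0 (mod 6) and n ≡ 2 (mod 11), then by the Chinese remainder theorem n ≡ 24 (mod 66). This is exactly n ≡ 24 (mod 66).

Equivalent; both directions hold.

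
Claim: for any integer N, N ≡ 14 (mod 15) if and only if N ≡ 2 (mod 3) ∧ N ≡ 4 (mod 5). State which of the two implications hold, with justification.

(⟸) If N ≡ 2 (mod 3) and N ≡ 4 (mod 5), then by the Chinese remainder theorem N ≡ 14 (mod 15). This is exactly N ≡ 14 (mod 15).

(⟹) Suppose N ≡ 14 (mod 15); write N = 15j + 14. Since 3 ∣ 15, reducing mod 3 gives N ≡ 14 ≡ 2 (mod 3); since 5 ∣ 15, reducing mod 5 gives N ≡ 14 ≡ 4 (mod 5).

Equivalent; both directions hold.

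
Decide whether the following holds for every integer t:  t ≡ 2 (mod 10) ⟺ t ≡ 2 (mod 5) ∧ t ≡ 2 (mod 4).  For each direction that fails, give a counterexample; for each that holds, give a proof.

(⟹) This fails: t = 12 gives 12 ≡ 2 (mod 10) but 12 ≡ 0 (mod 4), so the conjunction on the right does not hold.

(⟸) Conversely, if t ≡ 2 (mod 5) and t ≡ 2 (mod 4), then by the Chinese remainder theorem t ≡ 2 (mod 20). Since 2 ≡ 2 (mod 10) and 10 ∣ 20, we get t ≡ 2 (mod 10).

Only the reverse direction holds.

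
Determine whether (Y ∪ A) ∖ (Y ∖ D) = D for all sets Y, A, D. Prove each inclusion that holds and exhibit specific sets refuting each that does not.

(⊆) fails and (⊇) fails.

Forward inclusion. This inclusion fails. Take Y = ∅, A = {1}, D = ∅; then 1 ∈ (Y ∪ A) ∖ (Y ∖ D) but 1 ∉ D.

Reverse inclusion. This inclusion fails. Take Y = ∅, A = ∅, D = {1}; then 1 ∈ D but 1 ∉ (Y ∪ A) ∖ (Y ∖ D).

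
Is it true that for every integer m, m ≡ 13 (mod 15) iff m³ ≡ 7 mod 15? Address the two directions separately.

Both implications hold.

(⟹) Suppose m ≡ 13 (mod 15). Write m = 15j + 13. Then (15j + 13)³ = 3375j³ + 8775j² + 7605j + 2197 = 15(225j³ + 585j² + 507j + 146) + 7, so m³ ≡ 7 (mod 15).

(⟸) Conversely, suppose m³ ≡ 7 (mod 15). The only residue r in {0, …, 14} with r³ ≡ 7 (mod 15) is r = 13, so m ≡ 13 (mod 15).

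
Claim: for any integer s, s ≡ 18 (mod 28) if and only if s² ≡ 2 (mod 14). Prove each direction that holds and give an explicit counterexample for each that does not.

(→) Suppose s ≡ 18 (mod 28). Then s² ≡ 18² = 324 (mod 28), and since 14 ∣ 28, also s² ≡ 2 (mod 14).

(←) This fails: take s = 4. Then 4² = 16 ≡ 2 (mod 14), yet 4 ≡ 4 (mod 28), not 18.

Not equivalent: only (⇒) holds.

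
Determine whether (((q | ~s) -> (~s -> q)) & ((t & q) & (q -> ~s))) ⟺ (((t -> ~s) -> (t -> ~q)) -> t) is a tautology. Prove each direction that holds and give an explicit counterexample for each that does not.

The forward direction holds; the converse fails.

(⟹) Assume the antecedent. If t is true, ((t -> ~s) -> (t -> ~q)) -> t reduces to true regardless of the other variables. If t is false, the antecedent cannot hold. Either way ((t -> ~s) -> (t -> ~q)) -> t holds.

(⟸) This fails. Under t = T, q = F, s = F, the left side is false but the right side is true.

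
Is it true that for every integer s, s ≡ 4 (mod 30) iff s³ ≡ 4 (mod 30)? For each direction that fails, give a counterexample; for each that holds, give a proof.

Both implications hold.

(→) Suppose s ≡ 4 (mod 30). Write s = 30j + 4. Then (30j + 4)³ = 27000j³ + 10800j² + 1440j + 64 = 30(900j³ + 360j² + 48j + 2) + 4, so s³ ≡ 4 (mod 30).

(←) Conversely, suppose s³ ≡ 4 (mod 30). The only residue r in {0, …, 29} with r³ ≡ 4 (mod 30) is r = 4, so s ≡ 4 (mod 30).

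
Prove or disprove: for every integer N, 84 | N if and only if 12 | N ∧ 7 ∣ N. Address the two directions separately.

Equivalent; both directions hold.

(⟸) Suppose 12 ∣ N and 7 ∣ N. Any common multiple of 12 and 7 is a multiple of their lcm; here gcd(12, 7) = 1, so lcm(12, 7) = 12·7 = 84, so 84 ∣ N.

(⟹) If 84 ∣ N, write N = 84q. Since 84 = 7·12, N = 12·(7q), so 12 ∣ N; and since 84 = 12·7, N = 7·(12q), so 7 ∣ N.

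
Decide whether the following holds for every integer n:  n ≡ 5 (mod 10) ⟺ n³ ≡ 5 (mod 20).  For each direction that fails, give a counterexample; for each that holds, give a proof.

(←) The residues r modulo 20 with r³ ≡ 5 (mod 20) are exactly {5}, and each is ≡ 5 (mod 10).

(→) This fails: take n = 15. Then 15 ≡ 5 (mod 10), but 15³ = 3375 ≡ 15 (mod 20), not 5.

Not equivalent: only (⇐) holds.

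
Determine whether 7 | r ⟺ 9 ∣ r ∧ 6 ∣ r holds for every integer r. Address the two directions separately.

[⇒] This fails: take r = 7. Certainly 7 ∣ 7, but 9 ∤ 7.

[⇐] This fails: take r = 18. Both 9 ∣ 18 and 6 ∣ 18, yet 18 is not a multiple of 7 (since 18 = 2·7 + 4), so 7 ∤ 18.

Neither implication holds.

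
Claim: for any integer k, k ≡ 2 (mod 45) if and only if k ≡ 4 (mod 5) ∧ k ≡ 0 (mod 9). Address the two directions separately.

(⇒) This fails: k = 2 gives 2 ≡ 2 (mod 45) but 2 ≡ 2 (mod 5), so the conjunction on the right does not hold.

(⇐) This fails: k = 9 satisfies both congruences on the right (9 ≡ 4 mod 5 and 9 ≡ 0 mod 9) yet 9 ≡ 9 (mod 45), not 2.

Neither implication holds.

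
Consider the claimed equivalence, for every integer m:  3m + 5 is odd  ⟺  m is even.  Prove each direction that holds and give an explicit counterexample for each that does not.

Both implications hold.

Forward direction. Suppose 3m + 5 is odd. Since 3 is odd, 3m and m have the same parity, so 3m + 5 ≡ m + 5 (mod 2). As 5 is odd, 3m + 5 is odd exactly when m is even. Thus m is even.

Converse. Suppose m is even; write m = 2j. Then 3m + 5 = 3·(2j) + 5 = 2·3j + 5, which is odd.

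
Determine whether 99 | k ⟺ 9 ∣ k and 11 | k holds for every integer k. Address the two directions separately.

[⇒] If 99 ∣ k, write k = 99q. Since 99 = 11·9, k = 9·(11q), so 9 ∣ k; and since 99 = 9·11, k = 11·(9q), so 11 ∣ k.

[⇐] Suppose 9 ∣ k and 11 ∣ k. Any common multiple of 9 and 11 is a multiple of their lcm; here gcd(9, 11) = 1, so lcm(9, 11) = 9·11 = 99, so 99 ∣ k.

Both implications hold.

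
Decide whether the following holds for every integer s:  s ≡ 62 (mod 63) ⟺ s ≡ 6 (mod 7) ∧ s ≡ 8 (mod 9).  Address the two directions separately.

Both directions hold.

(⟹) Suppose s ≡ 62 (mod 63); write s = 63j + 62. Since 7 ∣ 63, reducing mod 7 gives s ≡ 62 ≡ 6 (mod 7); since 9 ∣ 63, reducing mod 9 gives s ≡ 62 ≡ 8 (mod 9).

(⟸) Conversely, if s ≡ 6 (mod 7) and s ≡ 8 (mod 9), then by the Chinese remainder theorem s ≡ 62 (mod 63). This is exactly s ≡ 62 (mod 63).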